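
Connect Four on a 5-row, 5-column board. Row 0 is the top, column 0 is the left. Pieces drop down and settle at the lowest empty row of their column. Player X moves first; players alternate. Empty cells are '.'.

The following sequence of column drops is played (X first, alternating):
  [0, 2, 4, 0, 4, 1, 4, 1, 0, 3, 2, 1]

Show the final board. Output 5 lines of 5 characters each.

Answer: .....
.....
XO..X
OOX.X
XOOOX

Derivation:
Move 1: X drops in col 0, lands at row 4
Move 2: O drops in col 2, lands at row 4
Move 3: X drops in col 4, lands at row 4
Move 4: O drops in col 0, lands at row 3
Move 5: X drops in col 4, lands at row 3
Move 6: O drops in col 1, lands at row 4
Move 7: X drops in col 4, lands at row 2
Move 8: O drops in col 1, lands at row 3
Move 9: X drops in col 0, lands at row 2
Move 10: O drops in col 3, lands at row 4
Move 11: X drops in col 2, lands at row 3
Move 12: O drops in col 1, lands at row 2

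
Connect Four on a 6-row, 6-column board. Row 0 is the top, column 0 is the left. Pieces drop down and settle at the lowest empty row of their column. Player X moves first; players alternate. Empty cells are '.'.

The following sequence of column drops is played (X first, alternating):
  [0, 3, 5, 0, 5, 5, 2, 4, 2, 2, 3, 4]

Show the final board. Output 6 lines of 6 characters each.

Move 1: X drops in col 0, lands at row 5
Move 2: O drops in col 3, lands at row 5
Move 3: X drops in col 5, lands at row 5
Move 4: O drops in col 0, lands at row 4
Move 5: X drops in col 5, lands at row 4
Move 6: O drops in col 5, lands at row 3
Move 7: X drops in col 2, lands at row 5
Move 8: O drops in col 4, lands at row 5
Move 9: X drops in col 2, lands at row 4
Move 10: O drops in col 2, lands at row 3
Move 11: X drops in col 3, lands at row 4
Move 12: O drops in col 4, lands at row 4

Answer: ......
......
......
..O..O
O.XXOX
X.XOOX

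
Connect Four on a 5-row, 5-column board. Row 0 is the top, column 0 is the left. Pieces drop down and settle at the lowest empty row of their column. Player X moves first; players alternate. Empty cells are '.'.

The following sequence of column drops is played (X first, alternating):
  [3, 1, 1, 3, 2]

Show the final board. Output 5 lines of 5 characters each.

Move 1: X drops in col 3, lands at row 4
Move 2: O drops in col 1, lands at row 4
Move 3: X drops in col 1, lands at row 3
Move 4: O drops in col 3, lands at row 3
Move 5: X drops in col 2, lands at row 4

Answer: .....
.....
.....
.X.O.
.OXX.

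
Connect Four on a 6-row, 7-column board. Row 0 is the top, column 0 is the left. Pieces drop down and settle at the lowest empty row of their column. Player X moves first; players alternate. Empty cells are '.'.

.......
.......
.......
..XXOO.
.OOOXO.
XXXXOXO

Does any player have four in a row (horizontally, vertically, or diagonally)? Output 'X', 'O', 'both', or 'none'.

X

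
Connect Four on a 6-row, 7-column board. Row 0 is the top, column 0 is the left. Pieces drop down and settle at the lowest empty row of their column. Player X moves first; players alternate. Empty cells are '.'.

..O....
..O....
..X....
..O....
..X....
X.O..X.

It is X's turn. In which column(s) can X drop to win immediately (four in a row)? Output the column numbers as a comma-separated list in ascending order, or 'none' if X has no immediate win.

Answer: none

Derivation:
col 0: drop X → no win
col 1: drop X → no win
col 3: drop X → no win
col 4: drop X → no win
col 5: drop X → no win
col 6: drop X → no win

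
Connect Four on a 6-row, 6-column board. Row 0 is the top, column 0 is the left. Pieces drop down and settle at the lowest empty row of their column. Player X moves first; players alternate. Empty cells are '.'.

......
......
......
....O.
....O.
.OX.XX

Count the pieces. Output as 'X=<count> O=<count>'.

X=3 O=3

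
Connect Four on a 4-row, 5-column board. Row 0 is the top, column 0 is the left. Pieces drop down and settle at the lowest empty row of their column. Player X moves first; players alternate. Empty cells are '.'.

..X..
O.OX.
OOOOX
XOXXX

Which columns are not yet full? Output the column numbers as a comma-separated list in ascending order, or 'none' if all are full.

col 0: top cell = '.' → open
col 1: top cell = '.' → open
col 2: top cell = 'X' → FULL
col 3: top cell = '.' → open
col 4: top cell = '.' → open

Answer: 0,1,3,4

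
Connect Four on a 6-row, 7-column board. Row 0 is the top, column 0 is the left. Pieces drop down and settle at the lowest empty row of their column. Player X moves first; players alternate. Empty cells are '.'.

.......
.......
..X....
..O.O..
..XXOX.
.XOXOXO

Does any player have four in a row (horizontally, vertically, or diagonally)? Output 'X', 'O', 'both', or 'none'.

none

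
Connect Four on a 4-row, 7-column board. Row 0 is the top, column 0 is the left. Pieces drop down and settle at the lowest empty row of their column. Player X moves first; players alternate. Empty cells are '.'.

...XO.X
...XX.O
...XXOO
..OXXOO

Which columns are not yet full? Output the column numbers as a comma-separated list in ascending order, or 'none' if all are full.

col 0: top cell = '.' → open
col 1: top cell = '.' → open
col 2: top cell = '.' → open
col 3: top cell = 'X' → FULL
col 4: top cell = 'O' → FULL
col 5: top cell = '.' → open
col 6: top cell = 'X' → FULL

Answer: 0,1,2,5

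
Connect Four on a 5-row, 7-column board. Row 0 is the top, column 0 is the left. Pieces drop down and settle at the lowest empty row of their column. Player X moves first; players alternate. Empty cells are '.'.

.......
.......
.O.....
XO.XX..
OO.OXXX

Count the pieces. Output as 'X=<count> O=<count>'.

X=6 O=5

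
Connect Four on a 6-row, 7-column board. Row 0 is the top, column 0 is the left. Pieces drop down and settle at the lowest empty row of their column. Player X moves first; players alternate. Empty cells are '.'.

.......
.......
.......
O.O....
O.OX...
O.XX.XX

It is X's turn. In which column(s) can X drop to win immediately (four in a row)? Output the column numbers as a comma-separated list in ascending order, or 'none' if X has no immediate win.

col 0: drop X → no win
col 1: drop X → no win
col 2: drop X → no win
col 3: drop X → no win
col 4: drop X → WIN!
col 5: drop X → no win
col 6: drop X → no win

Answer: 4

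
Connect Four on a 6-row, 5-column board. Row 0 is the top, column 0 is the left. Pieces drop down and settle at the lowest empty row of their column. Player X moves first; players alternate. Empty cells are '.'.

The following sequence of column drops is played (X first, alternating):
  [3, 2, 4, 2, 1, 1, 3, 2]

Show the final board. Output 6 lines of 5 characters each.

Move 1: X drops in col 3, lands at row 5
Move 2: O drops in col 2, lands at row 5
Move 3: X drops in col 4, lands at row 5
Move 4: O drops in col 2, lands at row 4
Move 5: X drops in col 1, lands at row 5
Move 6: O drops in col 1, lands at row 4
Move 7: X drops in col 3, lands at row 4
Move 8: O drops in col 2, lands at row 3

Answer: .....
.....
.....
..O..
.OOX.
.XOXX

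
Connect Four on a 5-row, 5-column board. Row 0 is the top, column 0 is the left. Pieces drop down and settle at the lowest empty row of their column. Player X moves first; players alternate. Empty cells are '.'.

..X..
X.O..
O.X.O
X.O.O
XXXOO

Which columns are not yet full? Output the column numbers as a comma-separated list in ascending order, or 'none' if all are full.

Answer: 0,1,3,4

Derivation:
col 0: top cell = '.' → open
col 1: top cell = '.' → open
col 2: top cell = 'X' → FULL
col 3: top cell = '.' → open
col 4: top cell = '.' → open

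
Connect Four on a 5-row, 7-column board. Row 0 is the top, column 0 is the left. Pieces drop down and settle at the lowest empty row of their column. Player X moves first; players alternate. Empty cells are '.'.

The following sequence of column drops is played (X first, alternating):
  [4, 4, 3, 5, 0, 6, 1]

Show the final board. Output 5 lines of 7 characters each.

Answer: .......
.......
.......
....O..
XX.XXOO

Derivation:
Move 1: X drops in col 4, lands at row 4
Move 2: O drops in col 4, lands at row 3
Move 3: X drops in col 3, lands at row 4
Move 4: O drops in col 5, lands at row 4
Move 5: X drops in col 0, lands at row 4
Move 6: O drops in col 6, lands at row 4
Move 7: X drops in col 1, lands at row 4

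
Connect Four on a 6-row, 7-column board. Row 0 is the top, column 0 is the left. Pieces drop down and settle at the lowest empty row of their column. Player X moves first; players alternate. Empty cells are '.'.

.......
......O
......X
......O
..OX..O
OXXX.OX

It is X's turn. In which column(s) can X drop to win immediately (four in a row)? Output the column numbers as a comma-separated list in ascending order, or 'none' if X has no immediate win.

Answer: 4

Derivation:
col 0: drop X → no win
col 1: drop X → no win
col 2: drop X → no win
col 3: drop X → no win
col 4: drop X → WIN!
col 5: drop X → no win
col 6: drop X → no win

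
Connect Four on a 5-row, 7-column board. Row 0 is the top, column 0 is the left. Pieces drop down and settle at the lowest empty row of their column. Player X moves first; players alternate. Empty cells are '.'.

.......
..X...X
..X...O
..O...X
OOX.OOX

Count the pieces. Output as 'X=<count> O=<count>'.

X=6 O=6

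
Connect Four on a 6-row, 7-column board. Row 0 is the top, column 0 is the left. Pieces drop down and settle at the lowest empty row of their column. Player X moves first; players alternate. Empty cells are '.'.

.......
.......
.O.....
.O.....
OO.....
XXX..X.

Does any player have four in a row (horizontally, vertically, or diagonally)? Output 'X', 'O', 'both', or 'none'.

none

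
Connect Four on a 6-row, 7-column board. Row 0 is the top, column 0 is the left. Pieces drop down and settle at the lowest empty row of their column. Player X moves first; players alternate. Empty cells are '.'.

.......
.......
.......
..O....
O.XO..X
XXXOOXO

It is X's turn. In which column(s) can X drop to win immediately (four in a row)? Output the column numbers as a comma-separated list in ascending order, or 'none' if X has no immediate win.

col 0: drop X → no win
col 1: drop X → no win
col 2: drop X → no win
col 3: drop X → no win
col 4: drop X → no win
col 5: drop X → no win
col 6: drop X → no win

Answer: none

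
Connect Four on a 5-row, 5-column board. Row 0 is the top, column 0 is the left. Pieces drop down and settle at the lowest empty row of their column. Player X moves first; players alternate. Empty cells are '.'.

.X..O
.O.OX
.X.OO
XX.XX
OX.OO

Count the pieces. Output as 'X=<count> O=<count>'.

X=8 O=8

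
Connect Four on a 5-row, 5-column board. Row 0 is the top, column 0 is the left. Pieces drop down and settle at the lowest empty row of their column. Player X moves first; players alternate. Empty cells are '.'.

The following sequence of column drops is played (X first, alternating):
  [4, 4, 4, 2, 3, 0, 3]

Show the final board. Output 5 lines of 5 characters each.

Answer: .....
.....
....X
...XO
O.OXX

Derivation:
Move 1: X drops in col 4, lands at row 4
Move 2: O drops in col 4, lands at row 3
Move 3: X drops in col 4, lands at row 2
Move 4: O drops in col 2, lands at row 4
Move 5: X drops in col 3, lands at row 4
Move 6: O drops in col 0, lands at row 4
Move 7: X drops in col 3, lands at row 3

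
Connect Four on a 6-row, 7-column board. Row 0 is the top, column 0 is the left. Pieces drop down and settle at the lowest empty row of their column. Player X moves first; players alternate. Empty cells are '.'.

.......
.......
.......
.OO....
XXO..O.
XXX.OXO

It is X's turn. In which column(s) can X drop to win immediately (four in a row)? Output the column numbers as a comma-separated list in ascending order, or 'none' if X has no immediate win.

col 0: drop X → no win
col 1: drop X → no win
col 2: drop X → no win
col 3: drop X → WIN!
col 4: drop X → no win
col 5: drop X → no win
col 6: drop X → no win

Answer: 3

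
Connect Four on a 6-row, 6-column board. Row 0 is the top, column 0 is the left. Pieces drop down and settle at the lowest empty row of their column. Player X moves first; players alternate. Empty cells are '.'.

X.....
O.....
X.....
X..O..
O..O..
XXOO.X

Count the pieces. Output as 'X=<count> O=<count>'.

X=6 O=6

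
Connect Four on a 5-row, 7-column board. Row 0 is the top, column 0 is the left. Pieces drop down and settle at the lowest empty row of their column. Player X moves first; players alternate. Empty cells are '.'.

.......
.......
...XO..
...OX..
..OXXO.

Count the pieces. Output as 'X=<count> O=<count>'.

X=4 O=4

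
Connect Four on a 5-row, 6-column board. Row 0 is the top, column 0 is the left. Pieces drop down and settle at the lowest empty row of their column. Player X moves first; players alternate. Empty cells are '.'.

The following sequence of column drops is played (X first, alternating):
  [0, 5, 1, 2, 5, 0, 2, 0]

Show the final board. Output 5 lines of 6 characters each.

Answer: ......
......
O.....
O.X..X
XXO..O

Derivation:
Move 1: X drops in col 0, lands at row 4
Move 2: O drops in col 5, lands at row 4
Move 3: X drops in col 1, lands at row 4
Move 4: O drops in col 2, lands at row 4
Move 5: X drops in col 5, lands at row 3
Move 6: O drops in col 0, lands at row 3
Move 7: X drops in col 2, lands at row 3
Move 8: O drops in col 0, lands at row 2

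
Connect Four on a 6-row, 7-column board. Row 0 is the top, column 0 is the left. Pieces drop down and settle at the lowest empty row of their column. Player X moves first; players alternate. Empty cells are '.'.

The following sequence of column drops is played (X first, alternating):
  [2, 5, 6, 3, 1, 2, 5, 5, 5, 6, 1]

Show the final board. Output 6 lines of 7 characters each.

Answer: .......
.......
.....X.
.....O.
.XO..XO
.XXO.OX

Derivation:
Move 1: X drops in col 2, lands at row 5
Move 2: O drops in col 5, lands at row 5
Move 3: X drops in col 6, lands at row 5
Move 4: O drops in col 3, lands at row 5
Move 5: X drops in col 1, lands at row 5
Move 6: O drops in col 2, lands at row 4
Move 7: X drops in col 5, lands at row 4
Move 8: O drops in col 5, lands at row 3
Move 9: X drops in col 5, lands at row 2
Move 10: O drops in col 6, lands at row 4
Move 11: X drops in col 1, lands at row 4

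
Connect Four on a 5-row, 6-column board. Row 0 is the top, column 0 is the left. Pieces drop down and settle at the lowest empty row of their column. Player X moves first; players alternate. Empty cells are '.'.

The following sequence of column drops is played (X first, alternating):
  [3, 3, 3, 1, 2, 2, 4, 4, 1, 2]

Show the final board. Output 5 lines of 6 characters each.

Move 1: X drops in col 3, lands at row 4
Move 2: O drops in col 3, lands at row 3
Move 3: X drops in col 3, lands at row 2
Move 4: O drops in col 1, lands at row 4
Move 5: X drops in col 2, lands at row 4
Move 6: O drops in col 2, lands at row 3
Move 7: X drops in col 4, lands at row 4
Move 8: O drops in col 4, lands at row 3
Move 9: X drops in col 1, lands at row 3
Move 10: O drops in col 2, lands at row 2

Answer: ......
......
..OX..
.XOOO.
.OXXX.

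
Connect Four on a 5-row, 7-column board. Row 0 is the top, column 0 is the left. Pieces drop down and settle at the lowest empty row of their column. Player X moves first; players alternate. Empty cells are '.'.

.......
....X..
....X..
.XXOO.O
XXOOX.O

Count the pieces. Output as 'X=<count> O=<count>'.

X=7 O=6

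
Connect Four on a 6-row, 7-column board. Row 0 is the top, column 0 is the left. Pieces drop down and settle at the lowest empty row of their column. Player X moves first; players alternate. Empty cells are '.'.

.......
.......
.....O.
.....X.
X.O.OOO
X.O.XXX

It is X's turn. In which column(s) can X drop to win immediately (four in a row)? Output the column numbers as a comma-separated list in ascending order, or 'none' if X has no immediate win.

col 0: drop X → no win
col 1: drop X → no win
col 2: drop X → no win
col 3: drop X → WIN!
col 4: drop X → no win
col 5: drop X → no win
col 6: drop X → no win

Answer: 3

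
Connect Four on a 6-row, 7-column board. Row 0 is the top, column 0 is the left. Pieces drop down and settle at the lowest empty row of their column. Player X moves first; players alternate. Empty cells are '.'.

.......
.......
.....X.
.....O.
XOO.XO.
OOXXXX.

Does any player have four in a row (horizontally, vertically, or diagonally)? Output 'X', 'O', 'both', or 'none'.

X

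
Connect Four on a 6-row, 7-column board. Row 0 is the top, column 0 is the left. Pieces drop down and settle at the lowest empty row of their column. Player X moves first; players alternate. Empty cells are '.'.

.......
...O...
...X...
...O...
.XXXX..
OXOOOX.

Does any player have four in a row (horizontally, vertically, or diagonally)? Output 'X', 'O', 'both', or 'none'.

X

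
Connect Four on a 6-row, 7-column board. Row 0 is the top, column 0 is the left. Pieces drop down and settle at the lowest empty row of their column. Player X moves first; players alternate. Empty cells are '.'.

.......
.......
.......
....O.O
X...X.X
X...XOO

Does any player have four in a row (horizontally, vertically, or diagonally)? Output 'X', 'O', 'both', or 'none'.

none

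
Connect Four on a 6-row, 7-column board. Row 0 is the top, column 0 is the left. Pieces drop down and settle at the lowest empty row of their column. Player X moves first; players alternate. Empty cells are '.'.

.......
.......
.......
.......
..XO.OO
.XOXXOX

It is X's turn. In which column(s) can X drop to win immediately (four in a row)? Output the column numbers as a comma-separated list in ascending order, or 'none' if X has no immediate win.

Answer: none

Derivation:
col 0: drop X → no win
col 1: drop X → no win
col 2: drop X → no win
col 3: drop X → no win
col 4: drop X → no win
col 5: drop X → no win
col 6: drop X → no win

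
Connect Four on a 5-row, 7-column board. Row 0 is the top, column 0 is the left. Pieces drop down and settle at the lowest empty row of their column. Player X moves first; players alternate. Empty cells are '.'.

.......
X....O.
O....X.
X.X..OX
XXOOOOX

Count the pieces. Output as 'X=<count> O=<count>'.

X=8 O=7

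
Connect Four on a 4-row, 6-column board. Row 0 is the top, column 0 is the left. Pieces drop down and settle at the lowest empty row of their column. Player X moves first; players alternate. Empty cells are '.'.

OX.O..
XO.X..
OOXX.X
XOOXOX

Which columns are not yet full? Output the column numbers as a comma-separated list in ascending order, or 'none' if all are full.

col 0: top cell = 'O' → FULL
col 1: top cell = 'X' → FULL
col 2: top cell = '.' → open
col 3: top cell = 'O' → FULL
col 4: top cell = '.' → open
col 5: top cell = '.' → open

Answer: 2,4,5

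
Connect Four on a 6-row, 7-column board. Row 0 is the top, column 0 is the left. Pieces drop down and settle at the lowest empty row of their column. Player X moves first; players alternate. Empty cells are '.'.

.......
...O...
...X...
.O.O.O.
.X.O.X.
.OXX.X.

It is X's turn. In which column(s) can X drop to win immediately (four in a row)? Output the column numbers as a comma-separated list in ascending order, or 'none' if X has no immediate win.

Answer: 4

Derivation:
col 0: drop X → no win
col 1: drop X → no win
col 2: drop X → no win
col 3: drop X → no win
col 4: drop X → WIN!
col 5: drop X → no win
col 6: drop X → no win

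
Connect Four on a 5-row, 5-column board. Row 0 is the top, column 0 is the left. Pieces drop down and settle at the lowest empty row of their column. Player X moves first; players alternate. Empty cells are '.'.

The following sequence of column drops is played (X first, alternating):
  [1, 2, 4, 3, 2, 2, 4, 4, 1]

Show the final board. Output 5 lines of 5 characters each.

Answer: .....
.....
..O.O
.XX.X
.XOOX

Derivation:
Move 1: X drops in col 1, lands at row 4
Move 2: O drops in col 2, lands at row 4
Move 3: X drops in col 4, lands at row 4
Move 4: O drops in col 3, lands at row 4
Move 5: X drops in col 2, lands at row 3
Move 6: O drops in col 2, lands at row 2
Move 7: X drops in col 4, lands at row 3
Move 8: O drops in col 4, lands at row 2
Move 9: X drops in col 1, lands at row 3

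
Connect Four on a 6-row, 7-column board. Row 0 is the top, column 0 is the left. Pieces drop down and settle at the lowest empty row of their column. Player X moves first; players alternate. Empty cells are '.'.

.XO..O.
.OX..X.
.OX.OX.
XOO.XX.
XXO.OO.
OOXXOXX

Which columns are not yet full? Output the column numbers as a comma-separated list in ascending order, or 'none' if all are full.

col 0: top cell = '.' → open
col 1: top cell = 'X' → FULL
col 2: top cell = 'O' → FULL
col 3: top cell = '.' → open
col 4: top cell = '.' → open
col 5: top cell = 'O' → FULL
col 6: top cell = '.' → open

Answer: 0,3,4,6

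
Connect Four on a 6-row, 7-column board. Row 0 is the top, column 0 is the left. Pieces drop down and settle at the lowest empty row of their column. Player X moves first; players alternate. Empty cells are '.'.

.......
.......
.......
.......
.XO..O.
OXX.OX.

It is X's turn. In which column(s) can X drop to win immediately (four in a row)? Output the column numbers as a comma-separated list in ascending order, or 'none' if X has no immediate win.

Answer: none

Derivation:
col 0: drop X → no win
col 1: drop X → no win
col 2: drop X → no win
col 3: drop X → no win
col 4: drop X → no win
col 5: drop X → no win
col 6: drop X → no win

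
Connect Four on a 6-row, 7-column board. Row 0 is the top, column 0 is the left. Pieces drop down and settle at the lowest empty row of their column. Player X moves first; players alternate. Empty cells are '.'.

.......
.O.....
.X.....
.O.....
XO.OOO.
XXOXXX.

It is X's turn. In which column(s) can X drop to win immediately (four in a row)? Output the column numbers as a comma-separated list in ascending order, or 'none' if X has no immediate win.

Answer: 6

Derivation:
col 0: drop X → no win
col 1: drop X → no win
col 2: drop X → no win
col 3: drop X → no win
col 4: drop X → no win
col 5: drop X → no win
col 6: drop X → WIN!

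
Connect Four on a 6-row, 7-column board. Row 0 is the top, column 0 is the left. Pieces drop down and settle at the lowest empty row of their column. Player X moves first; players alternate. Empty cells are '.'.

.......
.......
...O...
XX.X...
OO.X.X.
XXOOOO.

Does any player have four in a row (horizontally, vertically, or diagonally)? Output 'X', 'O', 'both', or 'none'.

O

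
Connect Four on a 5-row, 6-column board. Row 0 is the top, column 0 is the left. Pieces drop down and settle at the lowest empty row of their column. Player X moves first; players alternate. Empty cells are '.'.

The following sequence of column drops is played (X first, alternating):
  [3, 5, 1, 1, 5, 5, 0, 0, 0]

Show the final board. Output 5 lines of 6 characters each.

Move 1: X drops in col 3, lands at row 4
Move 2: O drops in col 5, lands at row 4
Move 3: X drops in col 1, lands at row 4
Move 4: O drops in col 1, lands at row 3
Move 5: X drops in col 5, lands at row 3
Move 6: O drops in col 5, lands at row 2
Move 7: X drops in col 0, lands at row 4
Move 8: O drops in col 0, lands at row 3
Move 9: X drops in col 0, lands at row 2

Answer: ......
......
X....O
OO...X
XX.X.O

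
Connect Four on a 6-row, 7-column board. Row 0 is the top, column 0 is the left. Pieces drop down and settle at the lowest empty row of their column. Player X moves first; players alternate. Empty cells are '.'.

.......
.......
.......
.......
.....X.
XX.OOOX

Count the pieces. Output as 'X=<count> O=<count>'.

X=4 O=3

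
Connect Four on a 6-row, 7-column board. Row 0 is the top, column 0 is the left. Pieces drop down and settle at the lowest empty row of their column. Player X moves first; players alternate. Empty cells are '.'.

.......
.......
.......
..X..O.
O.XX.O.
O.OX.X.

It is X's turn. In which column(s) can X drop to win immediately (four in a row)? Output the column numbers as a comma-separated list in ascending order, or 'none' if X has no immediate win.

col 0: drop X → no win
col 1: drop X → no win
col 2: drop X → no win
col 3: drop X → no win
col 4: drop X → no win
col 5: drop X → no win
col 6: drop X → no win

Answer: none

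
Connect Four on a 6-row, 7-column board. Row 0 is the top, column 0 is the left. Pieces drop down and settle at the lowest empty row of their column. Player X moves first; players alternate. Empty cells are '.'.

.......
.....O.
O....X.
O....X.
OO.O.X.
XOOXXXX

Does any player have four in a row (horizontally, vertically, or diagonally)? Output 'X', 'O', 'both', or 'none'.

X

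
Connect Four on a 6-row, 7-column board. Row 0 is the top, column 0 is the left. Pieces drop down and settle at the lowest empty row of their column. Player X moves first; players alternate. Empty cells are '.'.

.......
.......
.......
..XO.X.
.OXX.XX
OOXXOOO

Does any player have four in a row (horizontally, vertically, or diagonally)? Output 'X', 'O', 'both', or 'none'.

none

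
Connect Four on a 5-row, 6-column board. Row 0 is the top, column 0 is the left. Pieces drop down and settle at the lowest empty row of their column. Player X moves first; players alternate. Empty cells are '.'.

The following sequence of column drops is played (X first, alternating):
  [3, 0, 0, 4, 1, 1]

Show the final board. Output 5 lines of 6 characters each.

Move 1: X drops in col 3, lands at row 4
Move 2: O drops in col 0, lands at row 4
Move 3: X drops in col 0, lands at row 3
Move 4: O drops in col 4, lands at row 4
Move 5: X drops in col 1, lands at row 4
Move 6: O drops in col 1, lands at row 3

Answer: ......
......
......
XO....
OX.XO.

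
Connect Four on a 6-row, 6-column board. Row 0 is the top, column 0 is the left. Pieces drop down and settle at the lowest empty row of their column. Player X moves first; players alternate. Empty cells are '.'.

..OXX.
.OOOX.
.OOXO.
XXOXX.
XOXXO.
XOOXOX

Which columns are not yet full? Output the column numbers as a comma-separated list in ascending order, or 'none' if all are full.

col 0: top cell = '.' → open
col 1: top cell = '.' → open
col 2: top cell = 'O' → FULL
col 3: top cell = 'X' → FULL
col 4: top cell = 'X' → FULL
col 5: top cell = '.' → open

Answer: 0,1,5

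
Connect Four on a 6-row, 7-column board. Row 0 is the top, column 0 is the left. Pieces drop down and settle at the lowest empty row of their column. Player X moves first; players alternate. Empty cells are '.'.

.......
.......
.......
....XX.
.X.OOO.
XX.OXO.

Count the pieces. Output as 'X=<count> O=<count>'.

X=6 O=5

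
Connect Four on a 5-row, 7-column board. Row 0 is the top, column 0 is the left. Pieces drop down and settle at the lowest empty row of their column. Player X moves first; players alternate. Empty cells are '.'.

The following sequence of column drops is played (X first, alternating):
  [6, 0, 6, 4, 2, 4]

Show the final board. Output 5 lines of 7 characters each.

Answer: .......
.......
.......
....O.X
O.X.O.X

Derivation:
Move 1: X drops in col 6, lands at row 4
Move 2: O drops in col 0, lands at row 4
Move 3: X drops in col 6, lands at row 3
Move 4: O drops in col 4, lands at row 4
Move 5: X drops in col 2, lands at row 4
Move 6: O drops in col 4, lands at row 3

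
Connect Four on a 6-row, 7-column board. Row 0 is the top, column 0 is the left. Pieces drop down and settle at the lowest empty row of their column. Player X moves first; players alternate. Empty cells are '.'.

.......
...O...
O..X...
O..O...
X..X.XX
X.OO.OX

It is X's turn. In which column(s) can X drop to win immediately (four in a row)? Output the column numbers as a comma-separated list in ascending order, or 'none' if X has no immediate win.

Answer: none

Derivation:
col 0: drop X → no win
col 1: drop X → no win
col 2: drop X → no win
col 3: drop X → no win
col 4: drop X → no win
col 5: drop X → no win
col 6: drop X → no win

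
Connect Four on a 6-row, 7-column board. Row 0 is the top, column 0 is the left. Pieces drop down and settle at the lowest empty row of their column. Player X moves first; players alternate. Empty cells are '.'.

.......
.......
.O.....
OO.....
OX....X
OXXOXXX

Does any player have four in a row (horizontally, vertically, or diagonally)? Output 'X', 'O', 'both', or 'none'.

none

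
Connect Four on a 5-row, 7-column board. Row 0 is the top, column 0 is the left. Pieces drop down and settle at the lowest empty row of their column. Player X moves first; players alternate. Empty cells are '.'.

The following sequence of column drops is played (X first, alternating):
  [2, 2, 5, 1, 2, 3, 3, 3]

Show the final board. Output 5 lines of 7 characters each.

Answer: .......
.......
..XO...
..OX...
.OXO.X.

Derivation:
Move 1: X drops in col 2, lands at row 4
Move 2: O drops in col 2, lands at row 3
Move 3: X drops in col 5, lands at row 4
Move 4: O drops in col 1, lands at row 4
Move 5: X drops in col 2, lands at row 2
Move 6: O drops in col 3, lands at row 4
Move 7: X drops in col 3, lands at row 3
Move 8: O drops in col 3, lands at row 2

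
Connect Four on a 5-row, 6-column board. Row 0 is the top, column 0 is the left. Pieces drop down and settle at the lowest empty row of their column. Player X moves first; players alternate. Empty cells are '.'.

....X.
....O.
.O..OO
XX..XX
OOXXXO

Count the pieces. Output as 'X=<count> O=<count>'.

X=8 O=7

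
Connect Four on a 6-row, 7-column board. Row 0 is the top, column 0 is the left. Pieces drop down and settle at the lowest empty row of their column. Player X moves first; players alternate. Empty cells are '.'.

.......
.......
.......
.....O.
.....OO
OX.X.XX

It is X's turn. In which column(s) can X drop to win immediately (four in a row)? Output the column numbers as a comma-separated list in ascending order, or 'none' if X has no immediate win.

col 0: drop X → no win
col 1: drop X → no win
col 2: drop X → no win
col 3: drop X → no win
col 4: drop X → WIN!
col 5: drop X → no win
col 6: drop X → no win

Answer: 4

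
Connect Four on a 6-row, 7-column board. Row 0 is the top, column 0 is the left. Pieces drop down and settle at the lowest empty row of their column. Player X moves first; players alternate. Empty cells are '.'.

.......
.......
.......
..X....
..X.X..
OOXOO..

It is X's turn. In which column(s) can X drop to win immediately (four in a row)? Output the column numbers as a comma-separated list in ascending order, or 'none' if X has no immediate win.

Answer: 2

Derivation:
col 0: drop X → no win
col 1: drop X → no win
col 2: drop X → WIN!
col 3: drop X → no win
col 4: drop X → no win
col 5: drop X → no win
col 6: drop X → no win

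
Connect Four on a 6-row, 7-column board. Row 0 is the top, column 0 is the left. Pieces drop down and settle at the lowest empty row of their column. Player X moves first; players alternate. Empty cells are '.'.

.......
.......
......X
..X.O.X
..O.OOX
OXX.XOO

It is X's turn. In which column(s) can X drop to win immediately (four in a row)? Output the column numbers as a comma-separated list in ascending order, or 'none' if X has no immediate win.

col 0: drop X → no win
col 1: drop X → no win
col 2: drop X → no win
col 3: drop X → WIN!
col 4: drop X → no win
col 5: drop X → no win
col 6: drop X → WIN!

Answer: 3,6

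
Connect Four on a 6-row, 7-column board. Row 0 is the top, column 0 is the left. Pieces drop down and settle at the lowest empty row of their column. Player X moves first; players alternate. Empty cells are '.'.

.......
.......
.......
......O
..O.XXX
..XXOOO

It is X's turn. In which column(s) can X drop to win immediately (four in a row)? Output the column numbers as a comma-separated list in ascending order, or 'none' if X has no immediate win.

Answer: 3

Derivation:
col 0: drop X → no win
col 1: drop X → no win
col 2: drop X → no win
col 3: drop X → WIN!
col 4: drop X → no win
col 5: drop X → no win
col 6: drop X → no win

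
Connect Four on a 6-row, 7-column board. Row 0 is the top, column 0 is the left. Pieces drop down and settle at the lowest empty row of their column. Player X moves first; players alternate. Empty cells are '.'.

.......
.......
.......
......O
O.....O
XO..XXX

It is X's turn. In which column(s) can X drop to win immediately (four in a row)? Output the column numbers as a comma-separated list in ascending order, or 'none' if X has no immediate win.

col 0: drop X → no win
col 1: drop X → no win
col 2: drop X → no win
col 3: drop X → WIN!
col 4: drop X → no win
col 5: drop X → no win
col 6: drop X → no win

Answer: 3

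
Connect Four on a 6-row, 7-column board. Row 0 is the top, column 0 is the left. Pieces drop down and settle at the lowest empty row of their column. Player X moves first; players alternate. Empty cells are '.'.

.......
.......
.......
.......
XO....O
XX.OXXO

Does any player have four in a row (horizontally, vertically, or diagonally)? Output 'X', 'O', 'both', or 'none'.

none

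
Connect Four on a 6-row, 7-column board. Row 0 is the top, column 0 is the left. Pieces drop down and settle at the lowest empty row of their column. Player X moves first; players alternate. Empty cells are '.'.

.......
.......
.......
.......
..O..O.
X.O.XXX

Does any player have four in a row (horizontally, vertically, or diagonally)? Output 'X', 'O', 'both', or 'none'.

none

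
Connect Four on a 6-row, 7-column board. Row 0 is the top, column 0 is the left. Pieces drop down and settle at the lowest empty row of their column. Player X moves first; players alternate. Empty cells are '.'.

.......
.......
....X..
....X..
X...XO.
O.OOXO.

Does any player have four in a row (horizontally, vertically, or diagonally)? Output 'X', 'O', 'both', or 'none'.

X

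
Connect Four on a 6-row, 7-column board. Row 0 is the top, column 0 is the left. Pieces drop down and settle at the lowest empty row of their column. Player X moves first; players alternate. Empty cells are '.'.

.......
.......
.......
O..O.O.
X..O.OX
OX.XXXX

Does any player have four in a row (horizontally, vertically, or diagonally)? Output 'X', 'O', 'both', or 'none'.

X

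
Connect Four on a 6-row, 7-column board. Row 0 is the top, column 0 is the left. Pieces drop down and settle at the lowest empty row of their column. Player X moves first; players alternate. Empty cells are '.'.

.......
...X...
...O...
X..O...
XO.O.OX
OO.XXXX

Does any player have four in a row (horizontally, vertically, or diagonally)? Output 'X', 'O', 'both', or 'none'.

X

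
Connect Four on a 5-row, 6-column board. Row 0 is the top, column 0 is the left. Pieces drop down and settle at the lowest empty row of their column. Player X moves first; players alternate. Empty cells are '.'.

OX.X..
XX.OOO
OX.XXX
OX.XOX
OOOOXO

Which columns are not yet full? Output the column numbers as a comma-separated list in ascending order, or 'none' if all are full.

Answer: 2,4,5

Derivation:
col 0: top cell = 'O' → FULL
col 1: top cell = 'X' → FULL
col 2: top cell = '.' → open
col 3: top cell = 'X' → FULL
col 4: top cell = '.' → open
col 5: top cell = '.' → open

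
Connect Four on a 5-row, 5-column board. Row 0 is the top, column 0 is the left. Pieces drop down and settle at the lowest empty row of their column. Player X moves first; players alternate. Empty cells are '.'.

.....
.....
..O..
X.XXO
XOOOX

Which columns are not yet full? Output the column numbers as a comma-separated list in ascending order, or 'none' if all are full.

col 0: top cell = '.' → open
col 1: top cell = '.' → open
col 2: top cell = '.' → open
col 3: top cell = '.' → open
col 4: top cell = '.' → open

Answer: 0,1,2,3,4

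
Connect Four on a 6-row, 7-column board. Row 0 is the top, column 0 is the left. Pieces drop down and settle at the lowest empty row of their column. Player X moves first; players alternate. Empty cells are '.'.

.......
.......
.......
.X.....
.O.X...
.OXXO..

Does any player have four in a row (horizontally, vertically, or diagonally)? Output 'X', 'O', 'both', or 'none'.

none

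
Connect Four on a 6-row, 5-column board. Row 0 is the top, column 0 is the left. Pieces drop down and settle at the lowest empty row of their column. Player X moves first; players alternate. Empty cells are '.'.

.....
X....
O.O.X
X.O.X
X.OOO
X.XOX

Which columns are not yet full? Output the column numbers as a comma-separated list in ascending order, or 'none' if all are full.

Answer: 0,1,2,3,4

Derivation:
col 0: top cell = '.' → open
col 1: top cell = '.' → open
col 2: top cell = '.' → open
col 3: top cell = '.' → open
col 4: top cell = '.' → open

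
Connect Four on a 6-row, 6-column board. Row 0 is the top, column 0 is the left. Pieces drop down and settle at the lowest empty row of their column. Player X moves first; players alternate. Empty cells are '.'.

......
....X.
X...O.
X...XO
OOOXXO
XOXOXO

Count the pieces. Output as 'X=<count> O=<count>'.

X=9 O=9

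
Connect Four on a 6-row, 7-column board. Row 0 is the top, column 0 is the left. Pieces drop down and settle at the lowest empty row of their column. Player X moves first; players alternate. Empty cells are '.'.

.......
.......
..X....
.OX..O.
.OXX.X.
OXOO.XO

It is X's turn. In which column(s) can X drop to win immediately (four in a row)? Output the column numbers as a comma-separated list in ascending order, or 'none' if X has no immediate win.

Answer: 2

Derivation:
col 0: drop X → no win
col 1: drop X → no win
col 2: drop X → WIN!
col 3: drop X → no win
col 4: drop X → no win
col 5: drop X → no win
col 6: drop X → no win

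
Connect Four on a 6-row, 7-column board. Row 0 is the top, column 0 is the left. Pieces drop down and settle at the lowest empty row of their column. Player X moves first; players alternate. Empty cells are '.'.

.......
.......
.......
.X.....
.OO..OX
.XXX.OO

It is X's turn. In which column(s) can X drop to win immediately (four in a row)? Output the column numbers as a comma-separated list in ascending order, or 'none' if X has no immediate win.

Answer: 0,4

Derivation:
col 0: drop X → WIN!
col 1: drop X → no win
col 2: drop X → no win
col 3: drop X → no win
col 4: drop X → WIN!
col 5: drop X → no win
col 6: drop X → no win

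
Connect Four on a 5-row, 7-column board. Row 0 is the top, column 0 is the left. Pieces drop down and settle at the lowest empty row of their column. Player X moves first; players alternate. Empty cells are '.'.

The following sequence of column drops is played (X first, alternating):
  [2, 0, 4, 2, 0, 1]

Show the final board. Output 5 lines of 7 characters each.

Move 1: X drops in col 2, lands at row 4
Move 2: O drops in col 0, lands at row 4
Move 3: X drops in col 4, lands at row 4
Move 4: O drops in col 2, lands at row 3
Move 5: X drops in col 0, lands at row 3
Move 6: O drops in col 1, lands at row 4

Answer: .......
.......
.......
X.O....
OOX.X..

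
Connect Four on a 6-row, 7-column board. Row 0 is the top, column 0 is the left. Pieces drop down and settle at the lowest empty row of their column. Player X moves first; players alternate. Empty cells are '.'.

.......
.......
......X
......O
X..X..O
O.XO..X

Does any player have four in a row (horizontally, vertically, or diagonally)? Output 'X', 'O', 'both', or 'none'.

none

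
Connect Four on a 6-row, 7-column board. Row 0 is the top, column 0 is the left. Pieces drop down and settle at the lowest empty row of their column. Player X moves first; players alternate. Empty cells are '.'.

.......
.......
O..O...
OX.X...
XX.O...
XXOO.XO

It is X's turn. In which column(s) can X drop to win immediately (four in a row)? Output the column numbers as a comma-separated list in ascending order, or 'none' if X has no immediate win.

Answer: 1

Derivation:
col 0: drop X → no win
col 1: drop X → WIN!
col 2: drop X → no win
col 3: drop X → no win
col 4: drop X → no win
col 5: drop X → no win
col 6: drop X → no win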